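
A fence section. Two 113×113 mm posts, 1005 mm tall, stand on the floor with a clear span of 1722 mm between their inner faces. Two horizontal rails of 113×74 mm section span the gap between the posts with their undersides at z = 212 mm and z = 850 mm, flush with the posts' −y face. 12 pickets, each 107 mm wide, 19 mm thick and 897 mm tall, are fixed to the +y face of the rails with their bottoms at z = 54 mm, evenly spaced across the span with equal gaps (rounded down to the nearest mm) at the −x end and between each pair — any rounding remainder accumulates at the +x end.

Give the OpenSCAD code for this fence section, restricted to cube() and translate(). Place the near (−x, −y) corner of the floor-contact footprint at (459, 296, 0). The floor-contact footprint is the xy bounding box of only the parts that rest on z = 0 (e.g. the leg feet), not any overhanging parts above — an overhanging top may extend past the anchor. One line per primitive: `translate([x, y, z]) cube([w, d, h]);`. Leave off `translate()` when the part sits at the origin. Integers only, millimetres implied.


translate([459, 296, 0]) cube([113, 113, 1005]);
translate([2294, 296, 0]) cube([113, 113, 1005]);
translate([572, 296, 212]) cube([1722, 113, 74]);
translate([572, 296, 850]) cube([1722, 113, 74]);
translate([605, 409, 54]) cube([107, 19, 897]);
translate([745, 409, 54]) cube([107, 19, 897]);
translate([885, 409, 54]) cube([107, 19, 897]);
translate([1025, 409, 54]) cube([107, 19, 897]);
translate([1165, 409, 54]) cube([107, 19, 897]);
translate([1305, 409, 54]) cube([107, 19, 897]);
translate([1445, 409, 54]) cube([107, 19, 897]);
translate([1585, 409, 54]) cube([107, 19, 897]);
translate([1725, 409, 54]) cube([107, 19, 897]);
translate([1865, 409, 54]) cube([107, 19, 897]);
translate([2005, 409, 54]) cube([107, 19, 897]);
translate([2145, 409, 54]) cube([107, 19, 897]);


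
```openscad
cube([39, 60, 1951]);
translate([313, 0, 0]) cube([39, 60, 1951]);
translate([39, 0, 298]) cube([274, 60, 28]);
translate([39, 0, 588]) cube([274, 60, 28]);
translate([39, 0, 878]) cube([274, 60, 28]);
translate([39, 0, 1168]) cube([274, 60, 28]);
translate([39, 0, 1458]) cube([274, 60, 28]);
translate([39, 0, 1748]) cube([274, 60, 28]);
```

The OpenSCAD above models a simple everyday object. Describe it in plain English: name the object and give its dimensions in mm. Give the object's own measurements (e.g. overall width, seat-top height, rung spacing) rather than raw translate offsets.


A straight ladder. Two 39×60 mm vertical rails, 1951 mm tall, stand 352 mm apart (outside-to-outside) with their front faces coplanar on the −y side. 6 rungs, each 60 mm deep and 28 mm tall, span between the inner faces of the rails, front faces flush with the rails. The lowest rung's underside is at z = 298 mm and rungs are spaced 290 mm apart (underside to underside).


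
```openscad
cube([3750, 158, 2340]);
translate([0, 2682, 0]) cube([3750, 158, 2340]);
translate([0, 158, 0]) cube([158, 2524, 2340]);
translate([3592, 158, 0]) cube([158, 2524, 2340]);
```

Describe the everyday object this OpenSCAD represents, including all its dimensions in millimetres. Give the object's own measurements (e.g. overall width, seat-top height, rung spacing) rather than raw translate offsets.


The wall frame of a small rectangular building: four walls, each 2340 mm tall and 158 mm thick, enclosing a footprint 3750 mm (x) by 2840 mm (y) outside-to-outside, with no floor or roof. The front and back walls (the −y and +y sides) span the full width; the two side walls fit between them.


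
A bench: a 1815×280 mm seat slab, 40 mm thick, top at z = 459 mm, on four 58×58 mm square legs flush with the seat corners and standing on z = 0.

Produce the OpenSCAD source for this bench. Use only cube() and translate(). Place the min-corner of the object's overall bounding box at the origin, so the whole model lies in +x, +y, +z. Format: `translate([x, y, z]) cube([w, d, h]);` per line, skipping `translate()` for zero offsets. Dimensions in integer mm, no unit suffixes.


translate([0, 0, 419]) cube([1815, 280, 40]);
cube([58, 58, 419]);
translate([0, 222, 0]) cube([58, 58, 419]);
translate([1757, 0, 0]) cube([58, 58, 419]);
translate([1757, 222, 0]) cube([58, 58, 419]);


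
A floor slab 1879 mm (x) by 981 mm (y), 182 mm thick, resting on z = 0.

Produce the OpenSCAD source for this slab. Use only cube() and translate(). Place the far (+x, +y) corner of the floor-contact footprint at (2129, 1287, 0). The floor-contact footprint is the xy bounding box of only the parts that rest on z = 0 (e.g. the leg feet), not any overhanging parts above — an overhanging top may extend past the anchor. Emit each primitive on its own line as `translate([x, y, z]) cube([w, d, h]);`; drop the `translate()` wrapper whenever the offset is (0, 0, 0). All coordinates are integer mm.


translate([250, 306, 0]) cube([1879, 981, 182]);


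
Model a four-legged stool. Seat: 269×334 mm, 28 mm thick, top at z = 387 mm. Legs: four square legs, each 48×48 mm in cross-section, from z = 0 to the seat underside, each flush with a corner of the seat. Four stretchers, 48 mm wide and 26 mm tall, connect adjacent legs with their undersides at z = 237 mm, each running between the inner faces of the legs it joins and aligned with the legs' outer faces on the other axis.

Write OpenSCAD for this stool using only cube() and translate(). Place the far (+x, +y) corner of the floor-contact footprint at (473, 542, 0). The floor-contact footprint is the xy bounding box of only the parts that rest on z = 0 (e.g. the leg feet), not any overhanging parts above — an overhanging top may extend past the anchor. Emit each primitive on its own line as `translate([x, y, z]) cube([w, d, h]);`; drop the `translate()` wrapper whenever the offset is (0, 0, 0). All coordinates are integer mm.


translate([204, 208, 359]) cube([269, 334, 28]);
translate([204, 208, 0]) cube([48, 48, 359]);
translate([425, 208, 0]) cube([48, 48, 359]);
translate([204, 494, 0]) cube([48, 48, 359]);
translate([425, 494, 0]) cube([48, 48, 359]);
translate([252, 208, 237]) cube([173, 48, 26]);
translate([252, 494, 237]) cube([173, 48, 26]);
translate([204, 256, 237]) cube([48, 238, 26]);
translate([425, 256, 237]) cube([48, 238, 26]);


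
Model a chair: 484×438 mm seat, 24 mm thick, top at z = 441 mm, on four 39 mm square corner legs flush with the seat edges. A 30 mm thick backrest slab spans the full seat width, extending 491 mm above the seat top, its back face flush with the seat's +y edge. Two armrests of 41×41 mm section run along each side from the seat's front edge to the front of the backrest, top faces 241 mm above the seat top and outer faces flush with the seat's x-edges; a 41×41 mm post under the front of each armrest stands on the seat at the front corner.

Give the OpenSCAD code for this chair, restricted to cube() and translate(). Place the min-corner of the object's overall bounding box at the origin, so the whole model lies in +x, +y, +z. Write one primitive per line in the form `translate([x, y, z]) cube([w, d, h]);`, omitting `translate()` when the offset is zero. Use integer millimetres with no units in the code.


translate([0, 0, 417]) cube([484, 438, 24]);
cube([39, 39, 417]);
translate([445, 0, 0]) cube([39, 39, 417]);
translate([0, 399, 0]) cube([39, 39, 417]);
translate([445, 399, 0]) cube([39, 39, 417]);
translate([0, 408, 441]) cube([484, 30, 491]);
translate([0, 0, 641]) cube([41, 408, 41]);
translate([443, 0, 641]) cube([41, 408, 41]);
translate([0, 0, 441]) cube([41, 41, 200]);
translate([443, 0, 441]) cube([41, 41, 200]);


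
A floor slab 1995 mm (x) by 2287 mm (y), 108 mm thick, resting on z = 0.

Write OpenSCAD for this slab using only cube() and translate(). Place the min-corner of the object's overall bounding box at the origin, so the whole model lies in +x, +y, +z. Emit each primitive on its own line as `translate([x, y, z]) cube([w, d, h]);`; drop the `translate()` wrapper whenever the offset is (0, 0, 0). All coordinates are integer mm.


cube([1995, 2287, 108]);


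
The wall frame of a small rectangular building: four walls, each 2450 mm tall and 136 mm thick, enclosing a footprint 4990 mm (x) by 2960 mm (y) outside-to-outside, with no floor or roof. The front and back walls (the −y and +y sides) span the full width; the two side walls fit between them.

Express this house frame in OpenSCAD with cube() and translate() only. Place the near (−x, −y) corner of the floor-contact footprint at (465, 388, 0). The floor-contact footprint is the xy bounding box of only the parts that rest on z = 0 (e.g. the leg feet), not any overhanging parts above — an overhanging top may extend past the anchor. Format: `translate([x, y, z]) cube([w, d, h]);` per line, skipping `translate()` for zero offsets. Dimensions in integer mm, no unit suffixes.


translate([465, 388, 0]) cube([4990, 136, 2450]);
translate([465, 3212, 0]) cube([4990, 136, 2450]);
translate([465, 524, 0]) cube([136, 2688, 2450]);
translate([5319, 524, 0]) cube([136, 2688, 2450]);


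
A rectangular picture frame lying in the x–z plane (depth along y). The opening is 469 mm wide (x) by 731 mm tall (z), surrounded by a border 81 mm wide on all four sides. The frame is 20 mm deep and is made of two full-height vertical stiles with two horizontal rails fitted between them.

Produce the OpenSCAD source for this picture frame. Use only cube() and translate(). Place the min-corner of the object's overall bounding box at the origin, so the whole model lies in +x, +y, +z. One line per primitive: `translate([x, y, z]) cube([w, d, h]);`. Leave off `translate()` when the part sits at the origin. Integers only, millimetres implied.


cube([81, 20, 893]);
translate([550, 0, 0]) cube([81, 20, 893]);
translate([81, 0, 0]) cube([469, 20, 81]);
translate([81, 0, 812]) cube([469, 20, 81]);


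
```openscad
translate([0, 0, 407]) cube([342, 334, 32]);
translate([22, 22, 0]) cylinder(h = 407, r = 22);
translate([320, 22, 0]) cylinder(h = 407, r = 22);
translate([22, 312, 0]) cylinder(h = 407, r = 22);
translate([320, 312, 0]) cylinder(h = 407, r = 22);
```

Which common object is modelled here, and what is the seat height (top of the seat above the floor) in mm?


A stool. The seat height is 439 mm.

A 342×334×32 slab at z = 407 on four corner cylinders — a stool. The seat top is 407 + 32 = 439 mm.


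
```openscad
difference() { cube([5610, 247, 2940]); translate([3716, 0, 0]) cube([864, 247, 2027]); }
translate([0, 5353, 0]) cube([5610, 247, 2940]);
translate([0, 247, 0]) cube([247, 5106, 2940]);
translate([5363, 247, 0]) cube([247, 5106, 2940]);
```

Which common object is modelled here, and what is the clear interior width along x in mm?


A single room. The interior width is 5116 mm.

Four walls enclosing a rectangle with a door in the front wall — a room. Outside width 5610 minus two 247 mm walls gives 5116 mm.


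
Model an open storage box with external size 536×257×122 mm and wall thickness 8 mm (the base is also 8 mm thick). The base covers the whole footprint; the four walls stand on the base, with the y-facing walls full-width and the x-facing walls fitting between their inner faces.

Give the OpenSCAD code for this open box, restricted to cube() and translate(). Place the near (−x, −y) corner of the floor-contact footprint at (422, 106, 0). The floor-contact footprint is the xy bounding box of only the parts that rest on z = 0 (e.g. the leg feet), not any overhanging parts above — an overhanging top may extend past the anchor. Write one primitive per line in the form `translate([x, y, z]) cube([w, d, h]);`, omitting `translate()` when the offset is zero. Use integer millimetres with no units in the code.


translate([422, 106, 0]) cube([536, 257, 8]);
translate([422, 106, 8]) cube([536, 8, 114]);
translate([422, 355, 8]) cube([536, 8, 114]);
translate([422, 114, 8]) cube([8, 241, 114]);
translate([950, 114, 8]) cube([8, 241, 114]);


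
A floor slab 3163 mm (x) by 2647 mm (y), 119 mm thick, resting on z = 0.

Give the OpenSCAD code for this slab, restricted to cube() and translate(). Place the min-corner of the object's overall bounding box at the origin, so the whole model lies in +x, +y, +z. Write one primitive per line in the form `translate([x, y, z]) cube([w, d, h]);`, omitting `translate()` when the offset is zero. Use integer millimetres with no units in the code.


cube([3163, 2647, 119]);


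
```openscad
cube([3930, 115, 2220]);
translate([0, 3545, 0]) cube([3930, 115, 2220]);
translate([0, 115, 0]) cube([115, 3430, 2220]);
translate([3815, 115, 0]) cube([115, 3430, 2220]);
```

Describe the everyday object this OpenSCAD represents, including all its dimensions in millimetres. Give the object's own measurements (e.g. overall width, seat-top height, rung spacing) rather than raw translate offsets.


The wall frame of a small rectangular building: four walls, each 2220 mm tall and 115 mm thick, enclosing a footprint 3930 mm (x) by 3660 mm (y) outside-to-outside, with no floor or roof. The front and back walls (the −y and +y sides) span the full width; the two side walls fit between them.


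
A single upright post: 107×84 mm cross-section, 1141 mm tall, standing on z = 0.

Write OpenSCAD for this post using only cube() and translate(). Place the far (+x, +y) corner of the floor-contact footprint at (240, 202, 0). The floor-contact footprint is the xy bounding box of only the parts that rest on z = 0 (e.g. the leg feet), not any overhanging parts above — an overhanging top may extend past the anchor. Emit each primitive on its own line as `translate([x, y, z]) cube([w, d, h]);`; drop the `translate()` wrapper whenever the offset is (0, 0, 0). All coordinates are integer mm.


translate([133, 118, 0]) cube([107, 84, 1141]);


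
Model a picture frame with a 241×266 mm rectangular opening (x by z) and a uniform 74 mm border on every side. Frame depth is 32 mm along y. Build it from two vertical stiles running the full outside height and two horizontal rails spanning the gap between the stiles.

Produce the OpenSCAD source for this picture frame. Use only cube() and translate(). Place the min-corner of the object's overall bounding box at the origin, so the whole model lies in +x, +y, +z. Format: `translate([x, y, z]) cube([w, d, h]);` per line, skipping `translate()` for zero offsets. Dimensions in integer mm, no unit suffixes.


cube([74, 32, 414]);
translate([315, 0, 0]) cube([74, 32, 414]);
translate([74, 0, 0]) cube([241, 32, 74]);
translate([74, 0, 340]) cube([241, 32, 74]);


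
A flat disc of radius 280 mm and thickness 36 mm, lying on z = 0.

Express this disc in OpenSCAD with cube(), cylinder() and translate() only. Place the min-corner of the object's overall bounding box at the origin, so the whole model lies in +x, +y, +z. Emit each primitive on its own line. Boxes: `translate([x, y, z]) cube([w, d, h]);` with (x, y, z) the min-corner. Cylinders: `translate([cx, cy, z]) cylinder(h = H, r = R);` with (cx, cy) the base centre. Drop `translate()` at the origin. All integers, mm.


translate([280, 280, 0]) cylinder(h = 36, r = 280);


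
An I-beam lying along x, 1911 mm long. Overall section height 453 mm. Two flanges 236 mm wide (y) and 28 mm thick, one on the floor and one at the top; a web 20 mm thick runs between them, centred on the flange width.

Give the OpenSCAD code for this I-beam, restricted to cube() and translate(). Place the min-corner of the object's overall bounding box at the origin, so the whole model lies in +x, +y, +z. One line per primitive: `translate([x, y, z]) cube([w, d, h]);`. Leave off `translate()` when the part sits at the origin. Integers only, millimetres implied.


cube([1911, 236, 28]);
translate([0, 108, 28]) cube([1911, 20, 397]);
translate([0, 0, 425]) cube([1911, 236, 28]);


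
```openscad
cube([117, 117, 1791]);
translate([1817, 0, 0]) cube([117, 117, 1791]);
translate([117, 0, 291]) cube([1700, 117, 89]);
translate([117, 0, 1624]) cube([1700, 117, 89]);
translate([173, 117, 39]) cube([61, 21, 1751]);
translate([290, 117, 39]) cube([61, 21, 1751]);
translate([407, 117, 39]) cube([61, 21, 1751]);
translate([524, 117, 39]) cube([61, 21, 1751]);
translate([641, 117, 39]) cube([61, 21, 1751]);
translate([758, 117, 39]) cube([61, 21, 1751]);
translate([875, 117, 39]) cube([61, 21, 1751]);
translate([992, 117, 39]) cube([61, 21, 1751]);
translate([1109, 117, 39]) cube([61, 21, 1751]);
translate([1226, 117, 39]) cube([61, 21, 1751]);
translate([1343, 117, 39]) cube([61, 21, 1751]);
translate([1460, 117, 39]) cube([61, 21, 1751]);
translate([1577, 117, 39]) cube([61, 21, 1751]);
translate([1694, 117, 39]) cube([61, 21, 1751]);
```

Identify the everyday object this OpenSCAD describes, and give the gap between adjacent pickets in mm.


A fence section. The picket gap is 56 mm.

Two posts, two rails, 14 pickets — a fence section. Span 1700 mm holds 14 pickets of 61 mm with 15 equal gaps: ⌊(1700 − 14·61) / 15⌋ = 56 mm.


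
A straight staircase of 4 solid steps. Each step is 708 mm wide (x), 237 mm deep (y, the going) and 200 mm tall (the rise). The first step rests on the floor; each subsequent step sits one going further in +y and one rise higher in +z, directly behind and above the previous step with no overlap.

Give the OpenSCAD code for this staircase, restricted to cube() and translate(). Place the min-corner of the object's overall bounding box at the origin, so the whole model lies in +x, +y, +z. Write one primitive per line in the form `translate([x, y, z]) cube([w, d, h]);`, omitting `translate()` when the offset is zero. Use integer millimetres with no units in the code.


cube([708, 237, 200]);
translate([0, 237, 200]) cube([708, 237, 200]);
translate([0, 474, 400]) cube([708, 237, 200]);
translate([0, 711, 600]) cube([708, 237, 200]);


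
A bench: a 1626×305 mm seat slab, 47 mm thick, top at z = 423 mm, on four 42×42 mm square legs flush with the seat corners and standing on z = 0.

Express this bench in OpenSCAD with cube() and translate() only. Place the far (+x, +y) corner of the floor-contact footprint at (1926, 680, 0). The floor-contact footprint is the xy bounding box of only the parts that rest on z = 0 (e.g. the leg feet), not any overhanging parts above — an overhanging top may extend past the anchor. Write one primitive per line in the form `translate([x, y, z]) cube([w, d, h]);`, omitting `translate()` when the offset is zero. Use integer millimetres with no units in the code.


translate([300, 375, 376]) cube([1626, 305, 47]);
translate([300, 375, 0]) cube([42, 42, 376]);
translate([300, 638, 0]) cube([42, 42, 376]);
translate([1884, 375, 0]) cube([42, 42, 376]);
translate([1884, 638, 0]) cube([42, 42, 376]);


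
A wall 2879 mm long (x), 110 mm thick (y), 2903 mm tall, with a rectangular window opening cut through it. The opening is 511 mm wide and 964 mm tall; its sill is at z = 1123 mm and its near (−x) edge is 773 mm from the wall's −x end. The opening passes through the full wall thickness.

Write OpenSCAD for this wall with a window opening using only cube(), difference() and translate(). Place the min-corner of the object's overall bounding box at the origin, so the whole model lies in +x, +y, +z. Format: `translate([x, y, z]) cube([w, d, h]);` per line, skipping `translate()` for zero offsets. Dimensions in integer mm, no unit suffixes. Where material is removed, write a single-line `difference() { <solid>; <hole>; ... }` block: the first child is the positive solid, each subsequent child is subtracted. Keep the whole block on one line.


difference() { cube([2879, 110, 2903]); translate([773, 0, 1123]) cube([511, 110, 964]); }


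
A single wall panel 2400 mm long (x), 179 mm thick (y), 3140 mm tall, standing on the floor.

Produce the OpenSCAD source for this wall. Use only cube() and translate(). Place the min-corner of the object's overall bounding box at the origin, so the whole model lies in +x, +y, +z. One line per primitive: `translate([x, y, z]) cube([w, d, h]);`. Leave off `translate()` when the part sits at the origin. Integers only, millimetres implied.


cube([2400, 179, 3140]);


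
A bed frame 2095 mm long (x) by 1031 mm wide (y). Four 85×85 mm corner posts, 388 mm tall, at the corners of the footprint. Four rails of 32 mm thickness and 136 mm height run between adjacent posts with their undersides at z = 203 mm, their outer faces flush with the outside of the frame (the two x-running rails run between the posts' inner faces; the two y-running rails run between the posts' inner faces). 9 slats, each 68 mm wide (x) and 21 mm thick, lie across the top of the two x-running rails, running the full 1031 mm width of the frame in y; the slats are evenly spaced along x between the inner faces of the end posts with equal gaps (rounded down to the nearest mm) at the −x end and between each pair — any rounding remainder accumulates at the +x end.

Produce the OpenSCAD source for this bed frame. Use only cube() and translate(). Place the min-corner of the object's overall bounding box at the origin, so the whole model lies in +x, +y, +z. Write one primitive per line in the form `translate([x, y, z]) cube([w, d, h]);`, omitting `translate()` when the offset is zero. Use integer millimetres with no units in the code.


// slat z = rail_z + rail_h = 203 + 136 = 339
// slat gap = ⌊(1925 − 9·68) / 10⌋ = 131
cube([85, 85, 388]);
translate([0, 946, 0]) cube([85, 85, 388]);
translate([2010, 0, 0]) cube([85, 85, 388]);
translate([2010, 946, 0]) cube([85, 85, 388]);
translate([85, 0, 203]) cube([1925, 32, 136]);
translate([85, 999, 203]) cube([1925, 32, 136]);
translate([0, 85, 203]) cube([32, 861, 136]);
translate([2063, 85, 203]) cube([32, 861, 136]);
translate([216, 0, 339]) cube([68, 1031, 21]);
translate([415, 0, 339]) cube([68, 1031, 21]);
translate([614, 0, 339]) cube([68, 1031, 21]);
translate([813, 0, 339]) cube([68, 1031, 21]);
translate([1012, 0, 339]) cube([68, 1031, 21]);
translate([1211, 0, 339]) cube([68, 1031, 21]);
translate([1410, 0, 339]) cube([68, 1031, 21]);
translate([1609, 0, 339]) cube([68, 1031, 21]);
translate([1808, 0, 339]) cube([68, 1031, 21]);


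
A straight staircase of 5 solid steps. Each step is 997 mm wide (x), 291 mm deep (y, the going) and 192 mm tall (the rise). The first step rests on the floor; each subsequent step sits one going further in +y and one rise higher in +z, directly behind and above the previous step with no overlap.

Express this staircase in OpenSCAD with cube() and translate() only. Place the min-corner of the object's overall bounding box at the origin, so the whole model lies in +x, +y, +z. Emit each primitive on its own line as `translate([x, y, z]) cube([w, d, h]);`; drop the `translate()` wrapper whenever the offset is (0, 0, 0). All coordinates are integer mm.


cube([997, 291, 192]);
translate([0, 291, 192]) cube([997, 291, 192]);
translate([0, 582, 384]) cube([997, 291, 192]);
translate([0, 873, 576]) cube([997, 291, 192]);
translate([0, 1164, 768]) cube([997, 291, 192]);


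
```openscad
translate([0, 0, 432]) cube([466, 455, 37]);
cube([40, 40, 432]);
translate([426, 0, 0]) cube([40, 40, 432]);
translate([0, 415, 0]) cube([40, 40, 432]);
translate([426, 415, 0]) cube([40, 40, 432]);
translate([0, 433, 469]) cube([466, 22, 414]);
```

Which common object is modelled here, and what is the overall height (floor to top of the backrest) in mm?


A chair. The overall height is 883 mm.

A slab on four corner posts with a tall panel at the back — a chair. The seat slab sits at z = 432 with thickness 37, and the 414 mm backrest starts at the seat top, so the overall height is 432 + 37 + 414 = 883 mm.


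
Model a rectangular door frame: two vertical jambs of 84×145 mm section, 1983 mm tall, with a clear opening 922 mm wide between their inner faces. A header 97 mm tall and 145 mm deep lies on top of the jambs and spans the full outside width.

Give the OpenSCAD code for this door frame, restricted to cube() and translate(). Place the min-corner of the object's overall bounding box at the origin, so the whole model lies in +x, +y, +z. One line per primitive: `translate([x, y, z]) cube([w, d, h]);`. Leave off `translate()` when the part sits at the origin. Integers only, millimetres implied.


cube([84, 145, 1983]);
translate([1006, 0, 0]) cube([84, 145, 1983]);
translate([0, 0, 1983]) cube([1090, 145, 97]);


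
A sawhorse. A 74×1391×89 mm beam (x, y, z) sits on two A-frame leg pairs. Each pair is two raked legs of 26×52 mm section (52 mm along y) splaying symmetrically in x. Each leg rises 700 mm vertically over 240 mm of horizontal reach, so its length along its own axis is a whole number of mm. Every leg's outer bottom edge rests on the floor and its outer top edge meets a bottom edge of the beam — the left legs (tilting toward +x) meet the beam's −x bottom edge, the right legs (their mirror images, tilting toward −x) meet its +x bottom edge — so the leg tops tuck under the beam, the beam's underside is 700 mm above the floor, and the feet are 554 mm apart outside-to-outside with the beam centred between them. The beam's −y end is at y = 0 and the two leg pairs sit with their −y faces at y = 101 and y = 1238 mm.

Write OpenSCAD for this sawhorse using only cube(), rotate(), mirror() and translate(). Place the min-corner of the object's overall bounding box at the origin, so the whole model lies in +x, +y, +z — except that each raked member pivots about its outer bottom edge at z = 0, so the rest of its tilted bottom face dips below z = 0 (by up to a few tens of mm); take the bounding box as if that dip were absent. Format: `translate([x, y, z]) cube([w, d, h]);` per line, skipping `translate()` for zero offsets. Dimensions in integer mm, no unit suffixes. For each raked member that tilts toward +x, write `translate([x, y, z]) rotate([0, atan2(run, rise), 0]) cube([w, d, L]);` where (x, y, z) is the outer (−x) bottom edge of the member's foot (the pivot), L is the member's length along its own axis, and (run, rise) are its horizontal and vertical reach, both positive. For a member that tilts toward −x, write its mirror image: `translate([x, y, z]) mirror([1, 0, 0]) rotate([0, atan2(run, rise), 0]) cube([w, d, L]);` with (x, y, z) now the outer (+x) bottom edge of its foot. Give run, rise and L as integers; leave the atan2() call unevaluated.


// leg length = √(240² + 700²) = 740
// right-leg outer foot x = 2·240 + 74 = 554
// beam min-corner = (240, 0, 700)
translate([240, 0, 700]) cube([74, 1391, 89]);
translate([0, 101, 0]) rotate([0, atan2(240, 700), 0]) cube([26, 52, 740]);
translate([554, 101, 0]) mirror([1, 0, 0]) rotate([0, atan2(240, 700), 0]) cube([26, 52, 740]);
translate([0, 1238, 0]) rotate([0, atan2(240, 700), 0]) cube([26, 52, 740]);
translate([554, 1238, 0]) mirror([1, 0, 0]) rotate([0, atan2(240, 700), 0]) cube([26, 52, 740]);


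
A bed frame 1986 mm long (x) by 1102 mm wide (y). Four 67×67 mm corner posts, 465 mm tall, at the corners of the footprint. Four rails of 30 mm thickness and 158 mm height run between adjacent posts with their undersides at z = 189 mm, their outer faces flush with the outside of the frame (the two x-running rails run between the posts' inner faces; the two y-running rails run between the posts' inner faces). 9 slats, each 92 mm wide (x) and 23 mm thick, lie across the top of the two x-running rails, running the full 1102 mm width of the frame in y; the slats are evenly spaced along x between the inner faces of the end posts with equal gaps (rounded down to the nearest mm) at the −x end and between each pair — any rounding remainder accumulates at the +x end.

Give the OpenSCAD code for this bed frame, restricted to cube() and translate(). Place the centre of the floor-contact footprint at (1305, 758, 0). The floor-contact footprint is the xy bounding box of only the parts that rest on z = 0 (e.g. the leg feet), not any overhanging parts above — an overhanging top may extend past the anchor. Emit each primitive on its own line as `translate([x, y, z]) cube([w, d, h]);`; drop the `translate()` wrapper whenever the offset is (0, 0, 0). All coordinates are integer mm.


// slat z = rail_z + rail_h = 189 + 158 = 347
// slat gap = ⌊(1852 − 9·92) / 10⌋ = 102
translate([312, 207, 0]) cube([67, 67, 465]);
translate([312, 1242, 0]) cube([67, 67, 465]);
translate([2231, 207, 0]) cube([67, 67, 465]);
translate([2231, 1242, 0]) cube([67, 67, 465]);
translate([379, 207, 189]) cube([1852, 30, 158]);
translate([379, 1279, 189]) cube([1852, 30, 158]);
translate([312, 274, 189]) cube([30, 968, 158]);
translate([2268, 274, 189]) cube([30, 968, 158]);
translate([481, 207, 347]) cube([92, 1102, 23]);
translate([675, 207, 347]) cube([92, 1102, 23]);
translate([869, 207, 347]) cube([92, 1102, 23]);
translate([1063, 207, 347]) cube([92, 1102, 23]);
translate([1257, 207, 347]) cube([92, 1102, 23]);
translate([1451, 207, 347]) cube([92, 1102, 23]);
translate([1645, 207, 347]) cube([92, 1102, 23]);
translate([1839, 207, 347]) cube([92, 1102, 23]);
translate([2033, 207, 347]) cube([92, 1102, 23]);


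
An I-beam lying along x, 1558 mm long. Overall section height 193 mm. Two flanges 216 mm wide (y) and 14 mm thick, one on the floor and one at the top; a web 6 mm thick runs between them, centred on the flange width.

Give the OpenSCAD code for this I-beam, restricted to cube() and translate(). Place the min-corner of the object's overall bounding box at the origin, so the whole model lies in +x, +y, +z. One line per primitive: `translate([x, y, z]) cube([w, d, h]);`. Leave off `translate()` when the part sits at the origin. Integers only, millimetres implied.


cube([1558, 216, 14]);
translate([0, 105, 14]) cube([1558, 6, 165]);
translate([0, 0, 179]) cube([1558, 216, 14]);


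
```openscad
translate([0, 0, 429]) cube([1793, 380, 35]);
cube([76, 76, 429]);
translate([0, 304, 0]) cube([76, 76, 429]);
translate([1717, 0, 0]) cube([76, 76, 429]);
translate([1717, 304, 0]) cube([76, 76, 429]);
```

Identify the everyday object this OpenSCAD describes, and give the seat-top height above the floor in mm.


A bench. The seat-top height is 464 mm.

A long slab on four corner posts — a bench. The slab sits at z = 429 with thickness 35, so the top is 429 + 35 = 464 mm.


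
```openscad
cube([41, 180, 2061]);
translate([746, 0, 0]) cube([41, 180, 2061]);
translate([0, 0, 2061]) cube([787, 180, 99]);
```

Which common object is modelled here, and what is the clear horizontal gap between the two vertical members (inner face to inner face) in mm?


A door frame. The clear opening width is 705 mm.

Two 2061 mm tall posts with a header on top — a door frame. The left jamb is 41 mm wide at x = 0; the right jamb starts at x = 746. The clear opening is 746 − 41 = 705 mm.


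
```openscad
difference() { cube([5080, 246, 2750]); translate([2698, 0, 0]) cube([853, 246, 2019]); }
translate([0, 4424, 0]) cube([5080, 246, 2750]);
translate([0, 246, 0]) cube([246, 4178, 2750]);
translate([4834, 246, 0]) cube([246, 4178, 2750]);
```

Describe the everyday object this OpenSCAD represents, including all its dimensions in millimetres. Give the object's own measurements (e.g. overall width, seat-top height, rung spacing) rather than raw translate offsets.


A single room: four walls, each 2750 mm tall and 246 mm thick, enclosing an outside footprint 5080×4670 mm (x × y), no floor or roof. The front and back walls (−y and +y sides) run the full x-width; the side walls fit between their inner faces. A door opening 853 mm wide and 2019 mm tall is cut through the front wall from the floor up, its −x edge 2698 mm from the wall's −x end.


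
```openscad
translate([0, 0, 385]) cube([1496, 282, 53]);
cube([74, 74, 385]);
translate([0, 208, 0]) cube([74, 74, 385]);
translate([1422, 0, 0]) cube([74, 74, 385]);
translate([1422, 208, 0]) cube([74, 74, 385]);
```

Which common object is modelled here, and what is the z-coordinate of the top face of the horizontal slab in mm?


A bench. The seat-top height is 438 mm.

A long slab on four corner posts — a bench. The slab sits at z = 385 with thickness 53, so the top is 385 + 53 = 438 mm.


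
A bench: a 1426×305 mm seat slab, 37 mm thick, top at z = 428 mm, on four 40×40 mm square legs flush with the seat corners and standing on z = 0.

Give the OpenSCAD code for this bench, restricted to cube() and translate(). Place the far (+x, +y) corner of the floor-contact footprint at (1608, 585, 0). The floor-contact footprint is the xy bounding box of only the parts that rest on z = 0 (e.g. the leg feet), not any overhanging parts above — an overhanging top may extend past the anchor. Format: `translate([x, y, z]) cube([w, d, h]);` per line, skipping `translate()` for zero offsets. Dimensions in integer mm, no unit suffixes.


translate([182, 280, 391]) cube([1426, 305, 37]);
translate([182, 280, 0]) cube([40, 40, 391]);
translate([182, 545, 0]) cube([40, 40, 391]);
translate([1568, 280, 0]) cube([40, 40, 391]);
translate([1568, 545, 0]) cube([40, 40, 391]);


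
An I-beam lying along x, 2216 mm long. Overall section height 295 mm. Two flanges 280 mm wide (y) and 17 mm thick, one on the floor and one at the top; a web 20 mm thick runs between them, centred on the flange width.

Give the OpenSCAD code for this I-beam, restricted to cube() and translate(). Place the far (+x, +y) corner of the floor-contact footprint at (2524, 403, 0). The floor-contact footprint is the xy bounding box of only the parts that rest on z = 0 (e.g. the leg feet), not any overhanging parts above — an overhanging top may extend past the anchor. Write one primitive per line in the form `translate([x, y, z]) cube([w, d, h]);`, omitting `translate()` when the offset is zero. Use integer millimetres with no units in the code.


translate([308, 123, 0]) cube([2216, 280, 17]);
translate([308, 253, 17]) cube([2216, 20, 261]);
translate([308, 123, 278]) cube([2216, 280, 17]);


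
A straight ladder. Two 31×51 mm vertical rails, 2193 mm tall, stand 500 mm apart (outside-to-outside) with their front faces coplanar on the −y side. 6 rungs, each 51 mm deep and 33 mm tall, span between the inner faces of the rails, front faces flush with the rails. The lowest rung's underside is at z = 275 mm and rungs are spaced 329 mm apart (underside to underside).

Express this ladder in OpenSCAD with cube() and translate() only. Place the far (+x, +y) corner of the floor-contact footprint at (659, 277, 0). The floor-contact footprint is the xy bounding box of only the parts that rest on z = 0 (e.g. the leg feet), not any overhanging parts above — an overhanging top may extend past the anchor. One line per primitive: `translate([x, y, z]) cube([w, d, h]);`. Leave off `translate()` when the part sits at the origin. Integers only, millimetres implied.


// rung span = 500 - 2*31 = 438
// rung[k] z = 275 + k*329
translate([159, 226, 0]) cube([31, 51, 2193]);
translate([628, 226, 0]) cube([31, 51, 2193]);
translate([190, 226, 275]) cube([438, 51, 33]);
translate([190, 226, 604]) cube([438, 51, 33]);
translate([190, 226, 933]) cube([438, 51, 33]);
translate([190, 226, 1262]) cube([438, 51, 33]);
translate([190, 226, 1591]) cube([438, 51, 33]);
translate([190, 226, 1920]) cube([438, 51, 33]);


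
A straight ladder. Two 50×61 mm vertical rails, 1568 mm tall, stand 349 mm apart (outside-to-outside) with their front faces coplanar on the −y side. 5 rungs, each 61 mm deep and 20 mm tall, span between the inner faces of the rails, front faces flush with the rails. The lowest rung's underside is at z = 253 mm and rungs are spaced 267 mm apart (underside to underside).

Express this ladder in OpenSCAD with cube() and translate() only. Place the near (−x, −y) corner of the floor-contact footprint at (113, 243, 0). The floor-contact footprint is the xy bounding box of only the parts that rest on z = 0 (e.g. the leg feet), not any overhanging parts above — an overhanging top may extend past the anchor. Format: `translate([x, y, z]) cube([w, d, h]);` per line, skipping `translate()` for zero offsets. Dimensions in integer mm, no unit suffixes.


// rung span = 349 - 2*50 = 249
// rung[k] z = 253 + k*267
translate([113, 243, 0]) cube([50, 61, 1568]);
translate([412, 243, 0]) cube([50, 61, 1568]);
translate([163, 243, 253]) cube([249, 61, 20]);
translate([163, 243, 520]) cube([249, 61, 20]);
translate([163, 243, 787]) cube([249, 61, 20]);
translate([163, 243, 1054]) cube([249, 61, 20]);
translate([163, 243, 1321]) cube([249, 61, 20]);


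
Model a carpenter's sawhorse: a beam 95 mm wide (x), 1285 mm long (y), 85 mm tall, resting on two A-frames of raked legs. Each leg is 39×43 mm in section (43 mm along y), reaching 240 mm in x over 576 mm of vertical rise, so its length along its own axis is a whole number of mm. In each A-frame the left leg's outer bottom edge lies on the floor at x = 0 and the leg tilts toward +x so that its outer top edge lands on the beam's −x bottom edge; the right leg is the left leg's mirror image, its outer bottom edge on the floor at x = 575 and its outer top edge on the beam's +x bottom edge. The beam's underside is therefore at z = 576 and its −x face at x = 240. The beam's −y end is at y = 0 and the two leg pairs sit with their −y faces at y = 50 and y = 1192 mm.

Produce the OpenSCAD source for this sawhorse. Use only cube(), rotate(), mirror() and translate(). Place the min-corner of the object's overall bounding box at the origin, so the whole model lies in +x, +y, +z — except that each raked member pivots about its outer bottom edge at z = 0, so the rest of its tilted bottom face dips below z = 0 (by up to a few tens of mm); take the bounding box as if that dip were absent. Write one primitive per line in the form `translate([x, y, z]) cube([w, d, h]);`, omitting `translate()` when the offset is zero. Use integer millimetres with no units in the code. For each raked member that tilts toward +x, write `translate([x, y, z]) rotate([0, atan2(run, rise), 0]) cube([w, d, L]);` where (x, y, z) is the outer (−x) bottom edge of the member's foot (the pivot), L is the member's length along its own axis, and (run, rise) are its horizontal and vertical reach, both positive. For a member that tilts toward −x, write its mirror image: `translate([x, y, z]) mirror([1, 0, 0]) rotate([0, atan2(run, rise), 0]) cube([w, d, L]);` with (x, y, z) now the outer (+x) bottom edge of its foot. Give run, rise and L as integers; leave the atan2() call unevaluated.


translate([240, 0, 576]) cube([95, 1285, 85]);
translate([0, 50, 0]) rotate([0, atan2(240, 576), 0]) cube([39, 43, 624]);
translate([575, 50, 0]) mirror([1, 0, 0]) rotate([0, atan2(240, 576), 0]) cube([39, 43, 624]);
translate([0, 1192, 0]) rotate([0, atan2(240, 576), 0]) cube([39, 43, 624]);
translate([575, 1192, 0]) mirror([1, 0, 0]) rotate([0, atan2(240, 576), 0]) cube([39, 43, 624]);


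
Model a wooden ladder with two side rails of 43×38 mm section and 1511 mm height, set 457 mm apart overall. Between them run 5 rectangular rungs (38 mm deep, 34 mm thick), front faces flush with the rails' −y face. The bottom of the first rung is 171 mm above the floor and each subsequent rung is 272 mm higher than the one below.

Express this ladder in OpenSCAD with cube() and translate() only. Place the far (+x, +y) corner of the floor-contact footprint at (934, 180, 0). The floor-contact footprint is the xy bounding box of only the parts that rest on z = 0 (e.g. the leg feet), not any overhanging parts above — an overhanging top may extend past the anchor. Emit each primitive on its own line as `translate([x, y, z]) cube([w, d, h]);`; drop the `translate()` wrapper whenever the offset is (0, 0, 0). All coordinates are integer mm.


translate([477, 142, 0]) cube([43, 38, 1511]);
translate([891, 142, 0]) cube([43, 38, 1511]);
translate([520, 142, 171]) cube([371, 38, 34]);
translate([520, 142, 443]) cube([371, 38, 34]);
translate([520, 142, 715]) cube([371, 38, 34]);
translate([520, 142, 987]) cube([371, 38, 34]);
translate([520, 142, 1259]) cube([371, 38, 34]);


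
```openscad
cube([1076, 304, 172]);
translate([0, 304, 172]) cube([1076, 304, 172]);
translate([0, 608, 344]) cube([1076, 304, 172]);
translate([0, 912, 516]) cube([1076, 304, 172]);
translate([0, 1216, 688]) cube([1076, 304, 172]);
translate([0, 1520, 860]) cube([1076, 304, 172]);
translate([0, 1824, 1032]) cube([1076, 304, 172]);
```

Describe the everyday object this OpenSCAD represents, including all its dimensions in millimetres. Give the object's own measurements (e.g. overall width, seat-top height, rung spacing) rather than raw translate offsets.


A straight staircase of 7 solid steps. Each step is 1076 mm wide (x), 304 mm deep (y, the going) and 172 mm tall (the rise). The first step rests on the floor; each subsequent step sits one going further in +y and one rise higher in +z, directly behind and above the previous step with no overlap.
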